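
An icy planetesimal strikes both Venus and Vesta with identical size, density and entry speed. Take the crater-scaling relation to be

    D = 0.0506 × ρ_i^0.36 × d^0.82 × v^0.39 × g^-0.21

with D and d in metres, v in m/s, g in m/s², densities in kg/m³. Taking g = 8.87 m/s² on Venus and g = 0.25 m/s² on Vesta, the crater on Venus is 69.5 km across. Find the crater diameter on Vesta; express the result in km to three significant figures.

D ≈ 147 km

All impactor-dependent factors cancel in the ratio, leaving D_Vesta/D_Venus = (g_Vesta/g_Venus)^-0.21.
(0.25/8.87)^-0.21 = 0.02818^-0.21 = 2.116
D_Vesta = 2.116 × 69.5 km = 147 km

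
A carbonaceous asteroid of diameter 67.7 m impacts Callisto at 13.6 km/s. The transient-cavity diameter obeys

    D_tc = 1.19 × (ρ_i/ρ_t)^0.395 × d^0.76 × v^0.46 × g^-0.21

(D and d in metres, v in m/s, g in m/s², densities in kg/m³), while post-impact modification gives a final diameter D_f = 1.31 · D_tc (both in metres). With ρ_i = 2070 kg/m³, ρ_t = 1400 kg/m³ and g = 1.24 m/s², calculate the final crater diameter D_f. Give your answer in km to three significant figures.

v = 13600 m/s.
(ρ_i/ρ_t)^0.395 = (2070/1400)^0.395 = 1.167
d^0.76 = 67.7^0.76 = 24.62
v^0.46 = 13600^0.46 = 79.69
g^-0.21 = 1.24^-0.21 = 0.9558
D_tc = 1.19 × 1.167 × 24.62 × 79.69 × 0.9558 = 2604 m
D_f = 1.31 × 2604 = 3411 m
     = 3.411 km

D_f ≈ 3.41 km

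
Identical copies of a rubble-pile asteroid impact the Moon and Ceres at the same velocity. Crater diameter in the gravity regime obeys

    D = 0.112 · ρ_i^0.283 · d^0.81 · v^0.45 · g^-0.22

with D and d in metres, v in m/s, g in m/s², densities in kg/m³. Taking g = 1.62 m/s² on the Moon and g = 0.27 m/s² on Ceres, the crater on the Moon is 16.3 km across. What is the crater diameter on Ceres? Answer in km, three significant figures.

D ≈ 24.2 km

All impactor-dependent factors cancel in the ratio, leaving D_Ceres/D_Moon = (g_Ceres/g_Moon)^-0.22.
(0.27/1.62)^-0.22 = 0.1667^-0.22 = 1.483
D_Ceres = 1.483 × 16.3 km = 24.2 km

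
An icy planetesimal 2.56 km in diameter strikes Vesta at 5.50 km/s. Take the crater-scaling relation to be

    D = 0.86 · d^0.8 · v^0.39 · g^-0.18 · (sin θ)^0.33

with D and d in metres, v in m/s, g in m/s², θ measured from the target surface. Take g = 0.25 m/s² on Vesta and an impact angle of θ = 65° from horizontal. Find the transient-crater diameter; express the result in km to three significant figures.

D ≈ 16.4 km

In SI units: d = 2560 m, v = 5500 m/s.
d^0.8 = 2560^0.8 = 532.8
v^0.39 = 5500^0.39 = 28.76
g^-0.18 = 0.25^-0.18 = 1.283
(sin 65°)^0.33 = 0.9063^0.33 = 0.9681
D = 0.86 × 532.8 × 28.76 × 1.283 × 0.9681 = 16368 m
   = 16.37 km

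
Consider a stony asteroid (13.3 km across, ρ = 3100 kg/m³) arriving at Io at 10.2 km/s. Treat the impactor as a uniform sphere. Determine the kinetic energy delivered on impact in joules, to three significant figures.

d = 13300 m; v = 10200 m/s.
Mass m = (π/6) ρ d³ = (π/6) × 3100 × (13300)³ = 3.819 × 10^15 kg
E = ½ m v² = 0.5 × 3.819 × 10^15 × (10200)² = 1.987 × 10^23 J

E ≈ 1.99 × 10^23 J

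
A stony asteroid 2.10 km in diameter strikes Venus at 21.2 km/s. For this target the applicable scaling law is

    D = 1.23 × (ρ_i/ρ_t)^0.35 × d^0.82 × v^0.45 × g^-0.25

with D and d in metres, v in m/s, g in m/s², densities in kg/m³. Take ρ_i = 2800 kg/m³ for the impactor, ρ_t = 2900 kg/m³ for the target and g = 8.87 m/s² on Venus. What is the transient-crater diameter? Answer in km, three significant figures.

In SI units: d = 2100 m, v = 21200 m/s.
(ρ_i/ρ_t)^0.35 = (2800/2900)^0.35 = 0.9878
d^0.82 = 2100^0.82 = 529.9
v^0.45 = 21200^0.45 = 88.48
g^-0.25 = 8.87^-0.25 = 0.5795
D = 1.23 × 0.9878 × 529.9 × 88.48 × 0.5795 = 33012 m
   = 33.01 km

D ≈ 33.0 km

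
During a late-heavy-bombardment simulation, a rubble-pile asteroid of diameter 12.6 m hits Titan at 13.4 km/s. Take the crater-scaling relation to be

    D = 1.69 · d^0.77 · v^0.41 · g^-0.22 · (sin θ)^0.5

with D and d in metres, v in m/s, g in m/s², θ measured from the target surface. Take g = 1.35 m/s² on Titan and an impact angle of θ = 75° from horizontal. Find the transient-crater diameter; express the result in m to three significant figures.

D ≈ 538 m

In SI units: v = 13400 m/s.
d^0.77 = 12.6^0.77 = 7.035
v^0.41 = 13400^0.41 = 49.22
g^-0.22 = 1.35^-0.22 = 0.9361
(sin 75°)^0.5 = 0.9659^0.5 = 0.9828
D = 1.69 × 7.035 × 49.22 × 0.9361 × 0.9828 = 538.4 m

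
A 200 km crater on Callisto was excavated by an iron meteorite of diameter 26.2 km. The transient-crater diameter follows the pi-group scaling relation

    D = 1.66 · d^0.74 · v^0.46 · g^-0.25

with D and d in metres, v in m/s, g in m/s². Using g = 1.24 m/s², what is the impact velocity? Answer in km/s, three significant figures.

Rearranging for v: v = [D / (1.66 · 26200^0.74 · 1.24^-0.25)]^(1/0.46).
D = 200000 m.
26200^0.74 = 1860
1.24^-0.25 = 0.9476
Denominator = 1.66 × 1860 × 0.9476 = 2926
D / 2926 = 200000 / 2926 = 68.35
v = 68.35^(1/0.46) = 68.35^2.1739 = 9740 m/s

v ≈ 9.74 km/s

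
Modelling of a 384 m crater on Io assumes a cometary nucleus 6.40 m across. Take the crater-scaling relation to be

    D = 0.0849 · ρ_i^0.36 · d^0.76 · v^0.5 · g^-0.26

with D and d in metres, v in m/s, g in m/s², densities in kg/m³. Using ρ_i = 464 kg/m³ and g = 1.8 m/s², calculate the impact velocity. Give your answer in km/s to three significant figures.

Rearranging for v: v = [D / (0.0849 · 464^0.36 · 6.4^0.76 · 1.8^-0.26)]^(1/0.5).
464^0.36 = 9.119
6.4^0.76 = 4.099
1.8^-0.26 = 0.8583
Denominator = 0.0849 × 9.119 × 4.099 × 0.8583 = 2.724
D / 2.724 = 384 / 2.724 = 141.0
v = 141.0^(1/0.5) = 141.0^2 = 19881 m/s

v ≈ 19.9 km/s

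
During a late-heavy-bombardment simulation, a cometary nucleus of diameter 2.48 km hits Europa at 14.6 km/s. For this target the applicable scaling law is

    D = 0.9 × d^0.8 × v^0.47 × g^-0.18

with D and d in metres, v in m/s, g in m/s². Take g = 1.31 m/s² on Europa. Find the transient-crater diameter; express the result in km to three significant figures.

D ≈ 40.4 km

In SI units: d = 2480 m, v = 14600 m/s.
d^0.8 = 2480^0.8 = 519.5
v^0.47 = 14600^0.47 = 90.62
g^-0.18 = 1.31^-0.18 = 0.9526
D = 0.9 × 519.5 × 90.62 × 0.9526 = 40361 m
   = 40.36 km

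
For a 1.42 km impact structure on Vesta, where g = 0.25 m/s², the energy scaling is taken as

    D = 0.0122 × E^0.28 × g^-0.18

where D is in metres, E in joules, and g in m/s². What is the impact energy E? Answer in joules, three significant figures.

E ≈ 5.08 × 10^17 J

Rearranging: E = [D / (0.0122 · g^-0.18)]^(1/0.28).
D = 1420 m.
g^-0.18 = 0.25^-0.18 = 1.283
D / (0.0122 × 1.283) = 1420 / (0.01565) = 9.073 × 10^4
E = (9.073 × 10^4)^3.5714 = 5.083 × 10^17 J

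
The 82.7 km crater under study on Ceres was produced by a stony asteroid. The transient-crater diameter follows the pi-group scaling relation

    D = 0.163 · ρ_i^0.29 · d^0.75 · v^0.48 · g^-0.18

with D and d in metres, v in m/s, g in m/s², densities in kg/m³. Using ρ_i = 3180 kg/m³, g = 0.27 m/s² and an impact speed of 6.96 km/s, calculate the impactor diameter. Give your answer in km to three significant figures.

d ≈ 4.54 km

Rearranging for d: d = [D / (0.163 · 3180^0.29 · 6960^0.48 · 0.27^-0.18)]^(1/0.75).
D = 82700 m.
3180^0.29 = 10.37
6960^0.48 = 69.90
0.27^-0.18 = 1.266
Denominator = 0.163 × 10.37 × 69.90 × 1.266 = 149.6
D / 149.6 = 82700 / 149.6 = 552.8
d = 552.8^(1/0.75) = 552.8^1.3333 = 4536 m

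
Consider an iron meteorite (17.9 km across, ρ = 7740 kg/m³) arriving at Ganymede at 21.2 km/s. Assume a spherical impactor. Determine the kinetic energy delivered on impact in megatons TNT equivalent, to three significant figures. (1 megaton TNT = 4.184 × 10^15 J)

E ≈ 1.25 × 10^9 Mt TNT

d = 17900 m; v = 21200 m/s.
Mass m = (π/6) ρ d³ = (π/6) × 7740 × (17900)³ = 2.324 × 10^16 kg
E = ½ m v² = 0.5 × 2.324 × 10^16 × (21200)² = 5.222 × 10^24 J
   = 5.222 × 10^24 / 4.184×10^15 = 1.248 × 10^9 Mt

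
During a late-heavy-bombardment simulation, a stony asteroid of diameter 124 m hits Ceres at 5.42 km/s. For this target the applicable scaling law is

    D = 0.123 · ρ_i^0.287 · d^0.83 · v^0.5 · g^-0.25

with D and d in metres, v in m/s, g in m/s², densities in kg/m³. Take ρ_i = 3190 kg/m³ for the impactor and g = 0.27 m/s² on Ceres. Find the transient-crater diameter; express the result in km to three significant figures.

In SI units: v = 5420 m/s.
ρ_i^0.287 = 3190^0.287 = 10.13
d^0.83 = 124^0.83 = 54.64
v^0.5 = 5420^0.5 = 73.62
g^-0.25 = 0.27^-0.25 = 1.387
D = 0.123 × 10.13 × 54.64 × 73.62 × 1.387 = 6952 m
   = 6.952 km

D ≈ 6.95 km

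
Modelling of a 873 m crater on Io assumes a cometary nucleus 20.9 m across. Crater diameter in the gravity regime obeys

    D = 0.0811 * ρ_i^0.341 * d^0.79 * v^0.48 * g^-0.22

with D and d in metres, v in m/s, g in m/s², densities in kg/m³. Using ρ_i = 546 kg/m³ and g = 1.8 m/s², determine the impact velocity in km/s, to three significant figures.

Rearranging for v: v = [D / (0.0811 · 546^0.341 · 20.9^0.79 · 1.8^-0.22)]^(1/0.48).
546^0.341 = 8.578
20.9^0.79 = 11.04
1.8^-0.22 = 0.8787
Denominator = 0.0811 × 8.578 × 11.04 × 0.8787 = 6.749
D / 6.749 = 873 / 6.749 = 129.4
v = 129.4^(1/0.48) = 129.4^2.0833 = 25107 m/s

v ≈ 25.1 km/s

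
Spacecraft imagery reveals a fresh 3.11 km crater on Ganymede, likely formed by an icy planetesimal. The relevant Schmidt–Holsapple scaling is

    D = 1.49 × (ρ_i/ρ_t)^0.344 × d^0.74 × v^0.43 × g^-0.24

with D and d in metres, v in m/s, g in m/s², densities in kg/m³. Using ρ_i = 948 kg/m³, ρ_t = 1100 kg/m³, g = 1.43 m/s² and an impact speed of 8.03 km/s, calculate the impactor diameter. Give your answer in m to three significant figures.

Rearranging for d: d = [D / (1.49 · (948/1100)^0.344 · 8030^0.43 · 1.43^-0.24)]^(1/0.74).
D = 3110 m.
(948/1100)^0.344 = 0.9501
8030^0.43 = 47.76
1.43^-0.24 = 0.9177
Denominator = 1.49 × 0.9501 × 47.76 × 0.9177 = 62.05
D / 62.05 = 3110 / 62.05 = 50.12
d = 50.12^(1/0.74) = 50.12^1.3514 = 198.3 m

d ≈ 198 m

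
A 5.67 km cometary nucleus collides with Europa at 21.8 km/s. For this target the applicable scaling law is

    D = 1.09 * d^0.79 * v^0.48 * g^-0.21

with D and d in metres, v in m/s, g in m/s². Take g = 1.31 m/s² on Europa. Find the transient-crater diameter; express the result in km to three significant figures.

In SI units: d = 5670 m, v = 21800 m/s.
d^0.79 = 5670^0.79 = 923.3
v^0.48 = 21800^0.48 = 120.9
g^-0.21 = 1.31^-0.21 = 0.9449
D = 1.09 × 923.3 × 120.9 × 0.9449 = 1.150 × 10^5 m
   = 115.0 km

D ≈ 115 km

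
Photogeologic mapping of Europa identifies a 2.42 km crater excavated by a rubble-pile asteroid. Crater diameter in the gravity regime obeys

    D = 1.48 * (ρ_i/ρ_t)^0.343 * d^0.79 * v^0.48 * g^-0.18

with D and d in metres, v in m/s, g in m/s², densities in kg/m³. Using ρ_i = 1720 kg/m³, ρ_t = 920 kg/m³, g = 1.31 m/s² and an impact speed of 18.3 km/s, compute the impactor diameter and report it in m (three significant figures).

Rearranging for d: d = [D / (1.48 · (1720/920)^0.343 · 18300^0.48 · 1.31^-0.18)]^(1/0.79).
D = 2420 m.
(1720/920)^0.343 = 1.239
18300^0.48 = 111.2
1.31^-0.18 = 0.9526
Denominator = 1.48 × 1.239 × 111.2 × 0.9526 = 194.2
D / 194.2 = 2420 / 194.2 = 12.46
d = 12.46^(1/0.79) = 12.46^1.2658 = 24.36 m

d ≈ 24.4 m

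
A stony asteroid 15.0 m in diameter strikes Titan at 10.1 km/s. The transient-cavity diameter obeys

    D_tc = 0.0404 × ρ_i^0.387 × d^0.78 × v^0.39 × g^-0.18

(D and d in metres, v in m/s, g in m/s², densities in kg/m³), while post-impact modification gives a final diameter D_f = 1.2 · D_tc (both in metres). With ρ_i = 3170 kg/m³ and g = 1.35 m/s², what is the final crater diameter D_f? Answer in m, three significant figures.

v = 10100 m/s.
ρ_i^0.387 = 3170^0.387 = 22.64
d^0.78 = 15^0.78 = 8.267
v^0.39 = 10100^0.39 = 36.45
g^-0.18 = 1.35^-0.18 = 0.9474
D_tc = 0.0404 × 22.64 × 8.267 × 36.45 × 0.9474 = 261.1 m
D_f = 1.2 × 261.1 = 313.3 m

D_f ≈ 313 m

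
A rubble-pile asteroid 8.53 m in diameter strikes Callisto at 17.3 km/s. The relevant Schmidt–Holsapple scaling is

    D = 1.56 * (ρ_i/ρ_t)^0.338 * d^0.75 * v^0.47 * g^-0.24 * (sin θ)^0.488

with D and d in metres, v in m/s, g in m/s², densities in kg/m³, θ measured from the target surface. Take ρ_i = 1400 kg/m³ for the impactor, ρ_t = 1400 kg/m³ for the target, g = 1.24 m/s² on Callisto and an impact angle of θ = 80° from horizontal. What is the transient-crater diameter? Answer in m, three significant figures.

In SI units: v = 17300 m/s.
(ρ_i/ρ_t)^0.338 = (1400/1400)^0.338 = 1.000
d^0.75 = 8.53^0.75 = 4.991
v^0.47 = 17300^0.47 = 98.15
g^-0.24 = 1.24^-0.24 = 0.9497
(sin 80°)^0.488 = 0.9848^0.488 = 0.9926
D = 1.56 × 1.000 × 4.991 × 98.15 × 0.9497 × 0.9926 = 720.4 m

D ≈ 720 m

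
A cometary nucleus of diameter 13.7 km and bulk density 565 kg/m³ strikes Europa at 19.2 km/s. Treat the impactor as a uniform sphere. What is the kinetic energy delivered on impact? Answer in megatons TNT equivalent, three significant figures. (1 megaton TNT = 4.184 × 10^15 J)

d = 13700 m; v = 19200 m/s.
Mass m = (π/6) ρ d³ = (π/6) × 565 × (13700)³ = 7.607 × 10^14 kg
E = ½ m v² = 0.5 × 7.607 × 10^14 × (19200)² = 1.402 × 10^23 J
   = 1.402 × 10^23 / 4.184×10^15 = 3.351 × 10^7 Mt

E ≈ 3.35 × 10^7 Mt TNT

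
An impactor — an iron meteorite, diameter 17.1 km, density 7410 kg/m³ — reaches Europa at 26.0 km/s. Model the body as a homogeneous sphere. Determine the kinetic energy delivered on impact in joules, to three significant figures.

d = 17100 m; v = 26000 m/s.
Mass m = (π/6) ρ d³ = (π/6) × 7410 × (17100)³ = 1.940 × 10^16 kg
E = ½ m v² = 0.5 × 1.940 × 10^16 × (26000)² = 6.557 × 10^24 J

E ≈ 6.56 × 10^24 J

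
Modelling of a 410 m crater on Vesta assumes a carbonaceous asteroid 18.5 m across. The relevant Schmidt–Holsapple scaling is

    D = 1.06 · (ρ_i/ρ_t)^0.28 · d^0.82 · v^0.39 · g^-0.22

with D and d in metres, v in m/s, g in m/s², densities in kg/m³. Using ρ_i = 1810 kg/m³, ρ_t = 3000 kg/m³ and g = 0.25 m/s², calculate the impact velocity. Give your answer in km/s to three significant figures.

Rearranging for v: v = [D / (1.06 · (1810/3000)^0.28 · 18.5^0.82 · 0.25^-0.22)]^(1/0.39).
(1810/3000)^0.28 = 0.8681
18.5^0.82 = 10.94
0.25^-0.22 = 1.357
Denominator = 1.06 × 0.8681 × 10.94 × 1.357 = 13.66
D / 13.66 = 410 / 13.66 = 30.01
v = 30.01^(1/0.39) = 30.01^2.5641 = 6136 m/s

v ≈ 6.14 km/s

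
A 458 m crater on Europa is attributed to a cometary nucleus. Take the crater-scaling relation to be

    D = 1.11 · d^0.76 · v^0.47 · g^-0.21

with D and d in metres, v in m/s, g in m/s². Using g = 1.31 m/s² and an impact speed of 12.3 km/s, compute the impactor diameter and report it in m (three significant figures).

d ≈ 8.80 m

Rearranging for d: d = [D / (1.11 · 12300^0.47 · 1.31^-0.21)]^(1/0.76).
12300^0.47 = 83.61
1.31^-0.21 = 0.9449
Denominator = 1.11 × 83.61 × 0.9449 = 87.69
D / 87.69 = 458 / 87.69 = 5.223
d = 5.223^(1/0.76) = 5.223^1.3158 = 8.803 m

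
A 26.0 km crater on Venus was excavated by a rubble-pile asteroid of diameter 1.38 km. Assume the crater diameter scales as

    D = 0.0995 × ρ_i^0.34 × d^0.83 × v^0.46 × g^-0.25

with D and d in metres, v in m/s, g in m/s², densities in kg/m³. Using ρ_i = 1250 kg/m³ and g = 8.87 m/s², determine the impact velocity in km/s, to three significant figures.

Rearranging for v: v = [D / (0.0995 · 1250^0.34 · 1380^0.83 · 8.87^-0.25)]^(1/0.46).
D = 26000 m.
1250^0.34 = 11.30
1380^0.83 = 403.7
8.87^-0.25 = 0.5795
Denominator = 0.0995 × 11.30 × 403.7 × 0.5795 = 263.0
D / 263.0 = 26000 / 263.0 = 98.86
v = 98.86^(1/0.46) = 98.86^2.1739 = 21726 m/s

v ≈ 21.7 km/s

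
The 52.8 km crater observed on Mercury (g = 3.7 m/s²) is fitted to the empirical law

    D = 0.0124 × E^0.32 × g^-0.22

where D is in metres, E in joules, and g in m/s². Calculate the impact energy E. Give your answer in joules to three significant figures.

E ≈ 1.28 × 10^21 J

Rearranging: E = [D / (0.0124 · g^-0.22)]^(1/0.32).
D = 52800 m.
g^-0.22 = 3.7^-0.22 = 0.7499
D / (0.0124 × 0.7499) = 52800 / (9.299 × 10^-3) = 5.678 × 10^6
E = (5.678 × 10^6)^3.125 = 1.279 × 10^21 J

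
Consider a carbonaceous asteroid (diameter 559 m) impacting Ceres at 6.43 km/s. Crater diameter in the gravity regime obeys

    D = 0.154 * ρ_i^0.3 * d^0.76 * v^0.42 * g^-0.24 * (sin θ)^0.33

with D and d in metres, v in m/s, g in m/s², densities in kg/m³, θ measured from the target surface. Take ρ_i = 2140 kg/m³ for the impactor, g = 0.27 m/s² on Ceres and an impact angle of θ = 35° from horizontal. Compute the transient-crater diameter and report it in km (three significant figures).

D ≈ 8.53 km

In SI units: v = 6430 m/s.
ρ_i^0.3 = 2140^0.3 = 9.980
d^0.76 = 559^0.76 = 122.5
v^0.42 = 6430^0.42 = 39.76
g^-0.24 = 0.27^-0.24 = 1.369
(sin 35°)^0.33 = 0.5736^0.33 = 0.8324
D = 0.154 × 9.980 × 122.5 × 39.76 × 1.369 × 0.8324 = 8530 m
   = 8.530 km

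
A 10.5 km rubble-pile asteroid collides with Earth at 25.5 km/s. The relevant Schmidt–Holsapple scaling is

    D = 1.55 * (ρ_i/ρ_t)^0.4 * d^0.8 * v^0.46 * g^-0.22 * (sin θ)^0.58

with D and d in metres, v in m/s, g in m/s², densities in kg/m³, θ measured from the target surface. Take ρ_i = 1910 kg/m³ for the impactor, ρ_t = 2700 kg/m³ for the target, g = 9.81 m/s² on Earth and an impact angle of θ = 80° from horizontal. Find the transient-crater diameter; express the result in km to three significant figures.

In SI units: d = 10500 m, v = 25500 m/s.
(ρ_i/ρ_t)^0.4 = (1910/2700)^0.4 = 0.8707
d^0.8 = 10500^0.8 = 1648
v^0.46 = 25500^0.46 = 106.4
g^-0.22 = 9.81^-0.22 = 0.6051
(sin 80°)^0.58 = 0.9848^0.58 = 0.9912
D = 1.55 × 0.8707 × 1648 × 106.4 × 0.6051 × 0.9912 = 1.419 × 10^5 m
   = 141.9 km

D ≈ 142 km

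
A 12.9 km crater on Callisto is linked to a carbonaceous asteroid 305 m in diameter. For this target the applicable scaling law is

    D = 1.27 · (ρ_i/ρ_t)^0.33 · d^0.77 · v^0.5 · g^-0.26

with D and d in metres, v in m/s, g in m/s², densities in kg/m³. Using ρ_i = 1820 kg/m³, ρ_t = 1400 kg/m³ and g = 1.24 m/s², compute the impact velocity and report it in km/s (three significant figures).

Rearranging for v: v = [D / (1.27 · (1820/1400)^0.33 · 305^0.77 · 1.24^-0.26)]^(1/0.5).
D = 12900 m.
(1820/1400)^0.33 = 1.090
305^0.77 = 81.83
1.24^-0.26 = 0.9456
Denominator = 1.27 × 1.090 × 81.83 × 0.9456 = 107.1
D / 107.1 = 12900 / 107.1 = 120.4
v = 120.4^(1/0.5) = 120.4^2 = 14496 m/s

v ≈ 14.5 km/s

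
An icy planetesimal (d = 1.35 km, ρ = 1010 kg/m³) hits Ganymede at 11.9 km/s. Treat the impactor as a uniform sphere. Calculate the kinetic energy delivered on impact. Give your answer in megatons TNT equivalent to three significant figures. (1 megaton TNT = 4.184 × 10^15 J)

d = 1350 m; v = 11900 m/s.
Mass m = (π/6) ρ d³ = (π/6) × 1010 × (1350)³ = 1.301 × 10^12 kg
E = ½ m v² = 0.5 × 1.301 × 10^12 × (11900)² = 9.212 × 10^19 J
   = 9.212 × 10^19 / 4.184×10^15 = 22017 Mt

E ≈ 22000 Mt TNT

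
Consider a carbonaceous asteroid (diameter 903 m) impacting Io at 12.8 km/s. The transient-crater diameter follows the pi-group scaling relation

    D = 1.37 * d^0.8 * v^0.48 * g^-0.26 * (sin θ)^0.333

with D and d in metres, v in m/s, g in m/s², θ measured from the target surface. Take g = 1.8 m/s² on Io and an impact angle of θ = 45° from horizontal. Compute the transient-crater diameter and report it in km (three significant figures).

In SI units: v = 12800 m/s.
d^0.8 = 903^0.8 = 231.5
v^0.48 = 12800^0.48 = 93.64
g^-0.26 = 1.8^-0.26 = 0.8583
(sin 45°)^0.333 = 0.7071^0.333 = 0.8910
D = 1.37 × 231.5 × 93.64 × 0.8583 × 0.8910 = 22712 m
   = 22.71 km

D ≈ 22.7 km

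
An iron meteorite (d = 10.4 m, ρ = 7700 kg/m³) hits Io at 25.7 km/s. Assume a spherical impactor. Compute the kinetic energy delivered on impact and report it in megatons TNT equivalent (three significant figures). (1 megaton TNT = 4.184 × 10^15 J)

E ≈ 0.358 Mt TNT

v = 25700 m/s.
Mass m = (π/6) ρ d³ = (π/6) × 7700 × (10.4)³ = 4.535 × 10^6 kg
E = ½ m v² = 0.5 × 4.535 × 10^6 × (25700)² = 1.498 × 10^15 J
   = 1.498 × 10^15 / 4.184×10^15 = 0.3580 Mt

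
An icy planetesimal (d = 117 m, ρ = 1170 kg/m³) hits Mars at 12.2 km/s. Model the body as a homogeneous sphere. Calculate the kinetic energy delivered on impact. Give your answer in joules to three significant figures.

E ≈ 7.30 × 10^16 J

v = 12200 m/s.
Mass m = (π/6) ρ d³ = (π/6) × 1170 × (117)³ = 9.812 × 10^8 kg
E = ½ m v² = 0.5 × 9.812 × 10^8 × (12200)² = 7.302 × 10^16 J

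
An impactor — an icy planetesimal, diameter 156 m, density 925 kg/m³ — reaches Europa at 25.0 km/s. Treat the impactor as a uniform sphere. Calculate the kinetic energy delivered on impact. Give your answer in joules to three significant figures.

E ≈ 5.75 × 10^17 J

v = 25000 m/s.
Mass m = (π/6) ρ d³ = (π/6) × 925 × (156)³ = 1.839 × 10^9 kg
E = ½ m v² = 0.5 × 1.839 × 10^9 × (25000)² = 5.747 × 10^17 J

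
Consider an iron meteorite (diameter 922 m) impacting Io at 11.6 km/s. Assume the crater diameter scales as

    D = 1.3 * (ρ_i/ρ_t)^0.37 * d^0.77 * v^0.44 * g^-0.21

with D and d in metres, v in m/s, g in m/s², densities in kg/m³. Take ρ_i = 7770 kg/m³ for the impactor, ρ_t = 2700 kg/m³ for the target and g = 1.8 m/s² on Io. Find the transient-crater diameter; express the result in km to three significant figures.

D ≈ 20.0 km

In SI units: v = 11600 m/s.
(ρ_i/ρ_t)^0.37 = (7770/2700)^0.37 = 1.479
d^0.77 = 922^0.77 = 191.8
v^0.44 = 11600^0.44 = 61.43
g^-0.21 = 1.8^-0.21 = 0.8839
D = 1.3 × 1.479 × 191.8 × 61.43 × 0.8839 = 20024 m
   = 20.02 km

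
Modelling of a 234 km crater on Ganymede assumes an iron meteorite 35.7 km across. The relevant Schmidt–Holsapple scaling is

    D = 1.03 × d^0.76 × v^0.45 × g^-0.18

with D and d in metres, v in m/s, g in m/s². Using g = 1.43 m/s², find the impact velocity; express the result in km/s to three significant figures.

Rearranging for v: v = [D / (1.03 · 35700^0.76 · 1.43^-0.18)]^(1/0.45).
D = 234000 m.
35700^0.76 = 2884
1.43^-0.18 = 0.9376
Denominator = 1.03 × 2884 × 0.9376 = 2785
D / 2785 = 234000 / 2785 = 84.02
v = 84.02^(1/0.45) = 84.02^2.2222 = 18896 m/s

v ≈ 18.9 km/s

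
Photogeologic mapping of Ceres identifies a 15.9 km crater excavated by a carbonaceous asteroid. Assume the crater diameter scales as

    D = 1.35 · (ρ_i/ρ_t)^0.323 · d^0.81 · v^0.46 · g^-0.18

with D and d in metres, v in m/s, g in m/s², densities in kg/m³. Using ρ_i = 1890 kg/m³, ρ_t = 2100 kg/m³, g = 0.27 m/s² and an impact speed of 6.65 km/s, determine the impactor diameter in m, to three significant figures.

Rearranging for d: d = [D / (1.35 · (1890/2100)^0.323 · 6650^0.46 · 0.27^-0.18)]^(1/0.81).
D = 15900 m.
(1890/2100)^0.323 = 0.9665
6650^0.46 = 57.35
0.27^-0.18 = 1.266
Denominator = 1.35 × 0.9665 × 57.35 × 1.266 = 94.73
D / 94.73 = 15900 / 94.73 = 167.8
d = 167.8^(1/0.81) = 167.8^1.2346 = 558.1 m

d ≈ 558 m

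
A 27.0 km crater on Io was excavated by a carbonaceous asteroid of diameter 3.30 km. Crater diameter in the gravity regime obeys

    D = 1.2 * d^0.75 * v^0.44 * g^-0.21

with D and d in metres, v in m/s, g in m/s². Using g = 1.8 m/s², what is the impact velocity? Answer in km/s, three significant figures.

v ≈ 10.4 km/s

Rearranging for v: v = [D / (1.2 · 3300^0.75 · 1.8^-0.21)]^(1/0.44).
D = 27000 m.
3300^0.75 = 435.4
1.8^-0.21 = 0.8839
Denominator = 1.2 × 435.4 × 0.8839 = 461.8
D / 461.8 = 27000 / 461.8 = 58.47
v = 58.47^(1/0.44) = 58.47^2.2727 = 10368 m/s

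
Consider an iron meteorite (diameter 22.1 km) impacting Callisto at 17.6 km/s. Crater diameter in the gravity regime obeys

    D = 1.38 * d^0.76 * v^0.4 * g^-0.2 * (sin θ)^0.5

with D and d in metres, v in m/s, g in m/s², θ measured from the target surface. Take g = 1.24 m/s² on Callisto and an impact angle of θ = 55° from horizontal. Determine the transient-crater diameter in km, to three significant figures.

In SI units: d = 22100 m, v = 17600 m/s.
d^0.76 = 22100^0.76 = 2003
v^0.4 = 17600^0.4 = 49.91
g^-0.2 = 1.24^-0.2 = 0.9579
(sin 55°)^0.5 = 0.8192^0.5 = 0.9051
D = 1.38 × 2003 × 49.91 × 0.9579 × 0.9051 = 1.196 × 10^5 m
   = 119.6 km

D ≈ 120 km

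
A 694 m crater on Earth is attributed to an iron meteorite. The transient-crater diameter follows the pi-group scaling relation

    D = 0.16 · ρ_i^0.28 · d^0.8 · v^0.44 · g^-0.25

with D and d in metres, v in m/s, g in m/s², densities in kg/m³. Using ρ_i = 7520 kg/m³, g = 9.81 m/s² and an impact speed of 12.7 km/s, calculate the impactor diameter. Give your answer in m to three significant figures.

Rearranging for d: d = [D / (0.16 · 7520^0.28 · 12700^0.44 · 9.81^-0.25)]^(1/0.8).
7520^0.28 = 12.17
12700^0.44 = 63.93
9.81^-0.25 = 0.5650
Denominator = 0.16 × 12.17 × 63.93 × 0.5650 = 70.33
D / 70.33 = 694 / 70.33 = 9.868
d = 9.868^(1/0.8) = 9.868^1.25 = 17.49 m

d ≈ 17.5 m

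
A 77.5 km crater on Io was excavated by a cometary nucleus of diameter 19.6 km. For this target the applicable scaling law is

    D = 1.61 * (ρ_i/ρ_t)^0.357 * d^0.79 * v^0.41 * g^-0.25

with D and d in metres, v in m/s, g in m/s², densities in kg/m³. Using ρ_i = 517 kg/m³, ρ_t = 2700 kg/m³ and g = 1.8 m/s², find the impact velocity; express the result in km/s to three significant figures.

v ≈ 8.53 km/s

Rearranging for v: v = [D / (1.61 · (517/2700)^0.357 · 19600^0.79 · 1.8^-0.25)]^(1/0.41).
D = 77500 m.
(517/2700)^0.357 = 0.5543
19600^0.79 = 2460
1.8^-0.25 = 0.8633
Denominator = 1.61 × 0.5543 × 2460 × 0.8633 = 1895
D / 1895 = 77500 / 1895 = 40.90
v = 40.90^(1/0.41) = 40.90^2.439 = 8531 m/s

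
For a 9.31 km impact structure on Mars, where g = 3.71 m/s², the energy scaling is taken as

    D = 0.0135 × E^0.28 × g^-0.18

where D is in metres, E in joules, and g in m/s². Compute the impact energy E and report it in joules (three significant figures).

Rearranging: E = [D / (0.0135 · g^-0.18)]^(1/0.28).
D = 9310 m.
g^-0.18 = 3.71^-0.18 = 0.7898
D / (0.0135 × 0.7898) = 9310 / (0.01066) = 8.734 × 10^5
E = (8.734 × 10^5)^3.5714 = 1.654 × 10^21 J

E ≈ 1.65 × 10^21 J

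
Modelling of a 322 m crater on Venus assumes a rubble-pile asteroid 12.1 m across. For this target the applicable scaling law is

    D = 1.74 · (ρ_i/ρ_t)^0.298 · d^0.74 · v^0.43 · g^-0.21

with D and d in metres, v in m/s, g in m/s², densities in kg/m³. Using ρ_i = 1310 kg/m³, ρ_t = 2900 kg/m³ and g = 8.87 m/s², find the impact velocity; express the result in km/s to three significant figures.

Rearranging for v: v = [D / (1.74 · (1310/2900)^0.298 · 12.1^0.74 · 8.87^-0.21)]^(1/0.43).
(1310/2900)^0.298 = 0.7891
12.1^0.74 = 6.328
8.87^-0.21 = 0.6323
Denominator = 1.74 × 0.7891 × 6.328 × 0.6323 = 5.494
D / 5.494 = 322 / 5.494 = 58.61
v = 58.61^(1/0.43) = 58.61^2.3256 = 12930 m/s

v ≈ 12.9 km/s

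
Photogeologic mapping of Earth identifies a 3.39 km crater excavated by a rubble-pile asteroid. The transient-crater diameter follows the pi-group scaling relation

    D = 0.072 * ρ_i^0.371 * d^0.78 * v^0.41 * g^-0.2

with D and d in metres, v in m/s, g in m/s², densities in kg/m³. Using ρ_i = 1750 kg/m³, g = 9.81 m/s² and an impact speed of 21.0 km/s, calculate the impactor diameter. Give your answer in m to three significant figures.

Rearranging for d: d = [D / (0.072 · 1750^0.371 · 21000^0.41 · 9.81^-0.2)]^(1/0.78).
D = 3390 m.
1750^0.371 = 15.96
21000^0.41 = 59.17
9.81^-0.2 = 0.6334
Denominator = 0.072 × 15.96 × 59.17 × 0.6334 = 43.07
D / 43.07 = 3390 / 43.07 = 78.71
d = 78.71^(1/0.78) = 78.71^1.2821 = 269.7 m

d ≈ 270 m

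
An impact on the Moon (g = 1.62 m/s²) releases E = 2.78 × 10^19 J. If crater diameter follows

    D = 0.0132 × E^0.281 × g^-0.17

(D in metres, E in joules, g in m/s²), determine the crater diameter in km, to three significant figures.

E^0.281 = (2.78 × 10^19)^0.281 = 2.909 × 10^5
g^-0.17 = 1.62^-0.17 = 0.9213
D = 0.0132 × 2.909 × 10^5 × 0.9213 = 3538 m
   = 3.538 km

D ≈ 3.54 km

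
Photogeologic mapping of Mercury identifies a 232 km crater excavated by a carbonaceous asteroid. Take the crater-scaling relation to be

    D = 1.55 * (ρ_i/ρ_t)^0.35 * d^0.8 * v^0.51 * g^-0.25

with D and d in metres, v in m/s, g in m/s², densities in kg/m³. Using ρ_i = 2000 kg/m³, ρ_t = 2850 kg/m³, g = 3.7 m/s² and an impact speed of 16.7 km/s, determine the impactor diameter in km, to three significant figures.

d ≈ 10.5 km

Rearranging for d: d = [D / (1.55 · (2000/2850)^0.35 · 16700^0.51 · 3.7^-0.25)]^(1/0.8).
D = 232000 m.
(2000/2850)^0.35 = 0.8834
16700^0.51 = 142.4
3.7^-0.25 = 0.7210
Denominator = 1.55 × 0.8834 × 142.4 × 0.7210 = 140.6
D / 140.6 = 232000 / 140.6 = 1650
d = 1650^(1/0.8) = 1650^1.25 = 10516 m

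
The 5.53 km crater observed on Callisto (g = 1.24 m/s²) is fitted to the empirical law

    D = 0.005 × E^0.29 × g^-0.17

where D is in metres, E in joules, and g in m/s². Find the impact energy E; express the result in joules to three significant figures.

E ≈ 7.86 × 10^20 J

Rearranging: E = [D / (0.005 · g^-0.17)]^(1/0.29).
D = 5530 m.
g^-0.17 = 1.24^-0.17 = 0.9641
D / (0.005 × 0.9641) = 5530 / (4.821 × 10^-3) = 1.147 × 10^6
E = (1.147 × 10^6)^3.4483 = 7.856 × 10^20 J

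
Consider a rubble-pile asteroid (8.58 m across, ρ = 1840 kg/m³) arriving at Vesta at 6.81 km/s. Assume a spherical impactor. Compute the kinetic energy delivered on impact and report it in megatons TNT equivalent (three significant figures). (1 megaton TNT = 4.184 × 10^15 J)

E ≈ 3.37 × 10^-3 Mt TNT

v = 6810 m/s.
Mass m = (π/6) ρ d³ = (π/6) × 1840 × (8.58)³ = 6.085 × 10^5 kg
E = ½ m v² = 0.5 × 6.085 × 10^5 × (6810)² = 1.411 × 10^13 J
   = 1.411 × 10^13 / 4.184×10^15 = 3.372 × 10^-3 Mt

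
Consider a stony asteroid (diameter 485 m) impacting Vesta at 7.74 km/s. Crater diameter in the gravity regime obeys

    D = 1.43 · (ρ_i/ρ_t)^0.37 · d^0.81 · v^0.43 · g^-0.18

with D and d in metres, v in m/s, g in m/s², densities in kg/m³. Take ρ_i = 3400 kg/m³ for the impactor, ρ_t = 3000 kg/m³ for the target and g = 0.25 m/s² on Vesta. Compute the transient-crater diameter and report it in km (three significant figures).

D ≈ 13.5 km

In SI units: v = 7740 m/s.
(ρ_i/ρ_t)^0.37 = (3400/3000)^0.37 = 1.047
d^0.81 = 485^0.81 = 149.8
v^0.43 = 7740^0.43 = 47.01
g^-0.18 = 0.25^-0.18 = 1.283
D = 1.43 × 1.047 × 149.8 × 47.01 × 1.283 = 13527 m
   = 13.53 km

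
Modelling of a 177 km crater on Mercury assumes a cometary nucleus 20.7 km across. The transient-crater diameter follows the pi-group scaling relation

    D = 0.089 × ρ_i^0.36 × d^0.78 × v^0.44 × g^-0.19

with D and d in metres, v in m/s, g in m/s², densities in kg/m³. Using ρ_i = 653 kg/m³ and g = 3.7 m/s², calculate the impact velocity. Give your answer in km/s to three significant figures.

Rearranging for v: v = [D / (0.089 · 653^0.36 · 20700^0.78 · 3.7^-0.19)]^(1/0.44).
D = 177000 m.
653^0.36 = 10.31
20700^0.78 = 2325
3.7^-0.19 = 0.7799
Denominator = 0.089 × 10.31 × 2325 × 0.7799 = 1664
D / 1664 = 177000 / 1664 = 106.4
v = 106.4^(1/0.44) = 106.4^2.2727 = 40423 m/s

v ≈ 40.4 km/s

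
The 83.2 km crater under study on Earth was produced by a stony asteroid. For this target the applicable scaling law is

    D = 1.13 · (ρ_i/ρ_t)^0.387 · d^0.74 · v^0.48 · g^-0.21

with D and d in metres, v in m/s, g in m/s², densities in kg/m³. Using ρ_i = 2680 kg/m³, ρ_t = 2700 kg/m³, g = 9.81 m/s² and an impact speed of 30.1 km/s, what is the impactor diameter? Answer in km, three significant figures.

Rearranging for d: d = [D / (1.13 · (2680/2700)^0.387 · 30100^0.48 · 9.81^-0.21)]^(1/0.74).
D = 83200 m.
(2680/2700)^0.387 = 0.9971
30100^0.48 = 141.2
9.81^-0.21 = 0.6191
Denominator = 1.13 × 0.9971 × 141.2 × 0.6191 = 98.49
D / 98.49 = 83200 / 98.49 = 844.8
d = 844.8^(1/0.74) = 844.8^1.3514 = 9020 m

d ≈ 9.02 km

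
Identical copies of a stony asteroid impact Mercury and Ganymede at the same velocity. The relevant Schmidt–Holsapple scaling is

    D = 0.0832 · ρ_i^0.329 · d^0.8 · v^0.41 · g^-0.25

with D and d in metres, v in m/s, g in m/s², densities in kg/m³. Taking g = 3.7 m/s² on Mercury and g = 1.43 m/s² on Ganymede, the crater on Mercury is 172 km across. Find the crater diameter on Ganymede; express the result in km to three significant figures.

D ≈ 218 km

All impactor-dependent factors cancel in the ratio, leaving D_Ganymede/D_Mercury = (g_Ganymede/g_Mercury)^-0.25.
(1.43/3.7)^-0.25 = 0.3865^-0.25 = 1.268
D_Ganymede = 1.268 × 172 km = 218 km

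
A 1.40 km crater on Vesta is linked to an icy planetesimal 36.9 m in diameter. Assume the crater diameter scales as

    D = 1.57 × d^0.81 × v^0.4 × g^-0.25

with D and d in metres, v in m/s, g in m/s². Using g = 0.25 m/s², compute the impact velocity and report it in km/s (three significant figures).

Rearranging for v: v = [D / (1.57 · 36.9^0.81 · 0.25^-0.25)]^(1/0.4).
D = 1400 m.
36.9^0.81 = 18.59
0.25^-0.25 = 1.414
Denominator = 1.57 × 18.59 × 1.414 = 41.27
D / 41.27 = 1400 / 41.27 = 33.92
v = 33.92^(1/0.4) = 33.92^2.5 = 6701 m/s

v ≈ 6.70 km/s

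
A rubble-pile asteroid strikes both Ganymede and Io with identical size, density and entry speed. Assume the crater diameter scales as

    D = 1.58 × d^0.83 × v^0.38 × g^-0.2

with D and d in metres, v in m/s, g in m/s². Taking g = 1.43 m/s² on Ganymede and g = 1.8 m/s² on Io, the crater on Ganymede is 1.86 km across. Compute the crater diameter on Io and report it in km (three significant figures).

All impactor-dependent factors cancel in the ratio, leaving D_Io/D_Ganymede = (g_Io/g_Ganymede)^-0.2.
(1.8/1.43)^-0.2 = 1.259^-0.2 = 0.9550
D_Io = 0.9550 × 1.86 km = 1.78 km

D ≈ 1.78 km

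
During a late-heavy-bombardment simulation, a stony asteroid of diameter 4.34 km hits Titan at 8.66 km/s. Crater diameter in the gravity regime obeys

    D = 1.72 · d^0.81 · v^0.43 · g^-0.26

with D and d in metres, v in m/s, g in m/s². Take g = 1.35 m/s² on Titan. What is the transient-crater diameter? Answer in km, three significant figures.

D ≈ 69.4 km

In SI units: d = 4340 m, v = 8660 m/s.
d^0.81 = 4340^0.81 = 883.8
v^0.43 = 8660^0.43 = 49.33
g^-0.26 = 1.35^-0.26 = 0.9249
D = 1.72 × 883.8 × 49.33 × 0.9249 = 69357 m
   = 69.36 km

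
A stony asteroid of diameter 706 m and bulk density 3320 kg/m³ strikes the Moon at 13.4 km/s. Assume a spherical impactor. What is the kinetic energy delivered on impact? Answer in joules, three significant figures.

v = 13400 m/s.
Mass m = (π/6) ρ d³ = (π/6) × 3320 × (706)³ = 6.117 × 10^11 kg
E = ½ m v² = 0.5 × 6.117 × 10^11 × (13400)² = 5.492 × 10^19 J

E ≈ 5.49 × 10^19 J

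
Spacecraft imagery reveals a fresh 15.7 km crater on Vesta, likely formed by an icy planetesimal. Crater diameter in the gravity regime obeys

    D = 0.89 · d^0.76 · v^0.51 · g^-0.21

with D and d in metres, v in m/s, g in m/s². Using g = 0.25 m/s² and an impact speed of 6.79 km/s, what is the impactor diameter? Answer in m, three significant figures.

Rearranging for d: d = [D / (0.89 · 6790^0.51 · 0.25^-0.21)]^(1/0.76).
D = 15700 m.
6790^0.51 = 90.00
0.25^-0.21 = 1.338
Denominator = 0.89 × 90.00 × 1.338 = 107.2
D / 107.2 = 15700 / 107.2 = 146.5
d = 146.5^(1/0.76) = 146.5^1.3158 = 707.6 m

d ≈ 708 m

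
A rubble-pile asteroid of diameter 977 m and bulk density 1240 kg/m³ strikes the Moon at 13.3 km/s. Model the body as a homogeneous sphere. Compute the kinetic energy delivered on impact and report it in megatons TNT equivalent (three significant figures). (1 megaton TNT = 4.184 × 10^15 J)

v = 13300 m/s.
Mass m = (π/6) ρ d³ = (π/6) × 1240 × (977)³ = 6.055 × 10^11 kg
E = ½ m v² = 0.5 × 6.055 × 10^11 × (13300)² = 5.355 × 10^19 J
   = 5.355 × 10^19 / 4.184×10^15 = 12799 Mt

E ≈ 12800 Mt TNT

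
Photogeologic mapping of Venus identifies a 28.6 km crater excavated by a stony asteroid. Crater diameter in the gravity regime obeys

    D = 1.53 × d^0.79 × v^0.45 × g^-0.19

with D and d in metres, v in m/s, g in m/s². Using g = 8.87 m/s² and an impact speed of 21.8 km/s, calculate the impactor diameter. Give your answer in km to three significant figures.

Rearranging for d: d = [D / (1.53 · 21800^0.45 · 8.87^-0.19)]^(1/0.79).
D = 28600 m.
21800^0.45 = 89.60
8.87^-0.19 = 0.6605
Denominator = 1.53 × 89.60 × 0.6605 = 90.55
D / 90.55 = 28600 / 90.55 = 315.8
d = 315.8^(1/0.79) = 315.8^1.2658 = 1458 m

d ≈ 1.46 km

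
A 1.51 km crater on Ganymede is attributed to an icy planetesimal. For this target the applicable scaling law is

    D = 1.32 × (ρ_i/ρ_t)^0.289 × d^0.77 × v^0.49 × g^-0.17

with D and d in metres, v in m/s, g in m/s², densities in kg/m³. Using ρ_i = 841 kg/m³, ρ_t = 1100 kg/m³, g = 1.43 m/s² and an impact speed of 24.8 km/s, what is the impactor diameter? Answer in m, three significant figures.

d ≈ 17.9 m

Rearranging for d: d = [D / (1.32 · (841/1100)^0.289 · 24800^0.49 · 1.43^-0.17)]^(1/0.77).
D = 1510 m.
(841/1100)^0.289 = 0.9253
24800^0.49 = 142.3
1.43^-0.17 = 0.9410
Denominator = 1.32 × 0.9253 × 142.3 × 0.9410 = 163.6
D / 163.6 = 1510 / 163.6 = 9.230
d = 9.230^(1/0.77) = 9.230^1.2987 = 17.93 m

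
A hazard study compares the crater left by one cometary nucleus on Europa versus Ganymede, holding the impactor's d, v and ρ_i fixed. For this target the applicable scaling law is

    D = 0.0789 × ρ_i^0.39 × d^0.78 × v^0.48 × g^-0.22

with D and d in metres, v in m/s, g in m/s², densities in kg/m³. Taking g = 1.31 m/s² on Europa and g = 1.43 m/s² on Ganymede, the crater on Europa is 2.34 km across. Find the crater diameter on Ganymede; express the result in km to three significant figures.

All impactor-dependent factors cancel in the ratio, leaving D_Ganymede/D_Europa = (g_Ganymede/g_Europa)^-0.22.
(1.43/1.31)^-0.22 = 1.092^-0.22 = 0.9808
D_Ganymede = 0.9808 × 2.34 km = 2.30 km

D ≈ 2.30 km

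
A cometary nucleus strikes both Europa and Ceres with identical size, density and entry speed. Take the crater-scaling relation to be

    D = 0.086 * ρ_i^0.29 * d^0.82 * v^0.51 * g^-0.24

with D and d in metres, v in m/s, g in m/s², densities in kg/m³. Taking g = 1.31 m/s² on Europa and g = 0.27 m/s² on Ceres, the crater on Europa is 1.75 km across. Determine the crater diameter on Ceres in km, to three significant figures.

D ≈ 2.56 km

All impactor-dependent factors cancel in the ratio, leaving D_Ceres/D_Europa = (g_Ceres/g_Europa)^-0.24.
(0.27/1.31)^-0.24 = 0.2061^-0.24 = 1.461
D_Ceres = 1.461 × 1.75 km = 2.56 km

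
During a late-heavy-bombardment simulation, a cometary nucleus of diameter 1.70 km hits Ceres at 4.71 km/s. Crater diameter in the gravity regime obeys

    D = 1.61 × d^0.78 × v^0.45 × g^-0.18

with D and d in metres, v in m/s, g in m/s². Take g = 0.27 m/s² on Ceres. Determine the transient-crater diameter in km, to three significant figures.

In SI units: d = 1700 m, v = 4710 m/s.
d^0.78 = 1700^0.78 = 330.9
v^0.45 = 4710^0.45 = 44.96
g^-0.18 = 0.27^-0.18 = 1.266
D = 1.61 × 330.9 × 44.96 × 1.266 = 30324 m
   = 30.32 km

D ≈ 30.3 km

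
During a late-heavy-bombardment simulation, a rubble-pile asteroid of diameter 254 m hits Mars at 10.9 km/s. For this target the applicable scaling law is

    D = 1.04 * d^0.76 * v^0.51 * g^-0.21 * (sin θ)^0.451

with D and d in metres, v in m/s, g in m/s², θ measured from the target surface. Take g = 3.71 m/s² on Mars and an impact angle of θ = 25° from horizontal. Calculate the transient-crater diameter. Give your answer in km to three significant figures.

D ≈ 4.13 km

In SI units: v = 10900 m/s.
d^0.76 = 254^0.76 = 67.25
v^0.51 = 10900^0.51 = 114.6
g^-0.21 = 3.71^-0.21 = 0.7593
(sin 25°)^0.451 = 0.4226^0.451 = 0.6781
D = 1.04 × 67.25 × 114.6 × 0.7593 × 0.6781 = 4127 m
   = 4.127 km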